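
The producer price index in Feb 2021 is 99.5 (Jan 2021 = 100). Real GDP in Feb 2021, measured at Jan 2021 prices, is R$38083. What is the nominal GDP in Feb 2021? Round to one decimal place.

37892.6

Nominal = Real × (Index/100) = 38083 × (99.5/100)
        = 38083 × 0.995 = 37892.5850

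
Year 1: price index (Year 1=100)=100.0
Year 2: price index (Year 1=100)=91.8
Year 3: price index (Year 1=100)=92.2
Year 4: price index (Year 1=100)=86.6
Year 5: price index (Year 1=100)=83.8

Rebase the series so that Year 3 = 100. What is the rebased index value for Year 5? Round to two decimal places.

90.89

Rebased(Year 5) = 83.8 / 92.2 × 100 = 90.8894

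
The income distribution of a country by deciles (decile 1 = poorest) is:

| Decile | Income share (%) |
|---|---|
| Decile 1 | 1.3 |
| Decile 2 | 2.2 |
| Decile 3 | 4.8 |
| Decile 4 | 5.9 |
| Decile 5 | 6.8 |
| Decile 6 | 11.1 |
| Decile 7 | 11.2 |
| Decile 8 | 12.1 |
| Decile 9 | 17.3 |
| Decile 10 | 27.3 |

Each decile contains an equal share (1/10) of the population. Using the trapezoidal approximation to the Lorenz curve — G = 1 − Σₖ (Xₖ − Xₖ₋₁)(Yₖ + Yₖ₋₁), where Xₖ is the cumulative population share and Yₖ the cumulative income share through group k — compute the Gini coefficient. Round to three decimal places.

0.396

Cumulative income shares Yₖ: 0.0130, 0.0350, 0.0830, 0.1420, 0.2100, 0.3210, 0.4330, 0.5540, 0.7270, 1.0000
Σ (Xₖ−Xₖ₋₁)(Yₖ+Yₖ₋₁) = (1/10)(0.0130+0.0000) + (1/10)(0.0350+0.0130) + (1/10)(0.0830+0.0350) + (1/10)(0.1420+0.0830) + (1/10)(0.2100+0.1420) + (1/10)(0.3210+0.2100) + (1/10)(0.4330+0.3210) + (1/10)(0.5540+0.4330) + (1/10)(0.7270+0.5540) + (1/10)(1.0000+0.7270)
  = 0.0013 + 0.0048 + 0.0118 + 0.0225 + 0.0352 + 0.0531 + 0.0754 + 0.0987 + 0.1281 + 0.1727 = 0.6036
G = 1 − 0.6036 = 0.3964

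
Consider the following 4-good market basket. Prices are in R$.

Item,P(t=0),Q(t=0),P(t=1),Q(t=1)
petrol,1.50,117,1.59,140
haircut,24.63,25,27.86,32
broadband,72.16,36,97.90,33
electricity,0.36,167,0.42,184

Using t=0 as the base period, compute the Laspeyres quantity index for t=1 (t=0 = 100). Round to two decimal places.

Laspeyres quantity index uses base-period prices as weights.
ΣP(t=0)·Q(t=1) = 1.50×140 + 24.63×32 + 72.16×33 + 0.36×184 = 210 + 788.16 + 2381.28 + 66.24 = 3445.68
ΣP(t=0)·Q(t=0) = 1.50×117 + 24.63×25 + 72.16×36 + 0.36×167 = 175.5 + 615.75 + 2597.76 + 60.12 = 3449.13
Index = 3445.68 / 3449.13 × 100 = 99.9000

99.90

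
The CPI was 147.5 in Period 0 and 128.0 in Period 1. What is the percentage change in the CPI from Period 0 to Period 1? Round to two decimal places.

Change = (128.0 − 147.5) / 147.5 × 100
       = -19.5 / 147.5 × 100 = -13.2203%

-13.22%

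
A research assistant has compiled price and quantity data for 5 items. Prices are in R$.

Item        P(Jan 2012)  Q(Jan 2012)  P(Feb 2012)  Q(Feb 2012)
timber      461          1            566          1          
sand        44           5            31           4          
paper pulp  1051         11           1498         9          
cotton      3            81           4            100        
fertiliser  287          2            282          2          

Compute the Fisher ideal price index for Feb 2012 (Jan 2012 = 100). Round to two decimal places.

Laspeyres component (base-period weights):
ΣP(Feb 2012)Q(Jan 2012) = 566×1 + 31×5 + 1498×11 + 4×81 + 282×2 = 566 + 155 + 16478 + 324 + 564 = 18087
ΣP(Jan 2012)Q(Jan 2012) = 461×1 + 44×5 + 1051×11 + 3×81 + 287×2 = 461 + 220 + 11561 + 243 + 574 = 13059
L = 18087 / 13059 × 100 = 138.5022
Paasche component (current-period weights):
ΣP(Feb 2012)Q(Feb 2012) = 566×1 + 31×4 + 1498×9 + 4×100 + 282×2 = 566 + 124 + 13482 + 400 + 564 = 15136
ΣP(Jan 2012)Q(Feb 2012) = 461×1 + 44×4 + 1051×9 + 3×100 + 287×2 = 461 + 176 + 9459 + 300 + 574 = 10970
P = 15136 / 10970 × 100 = 137.9763
Fisher = √(L × P) = √(138.5022 × 137.9763) = 138.2390

138.24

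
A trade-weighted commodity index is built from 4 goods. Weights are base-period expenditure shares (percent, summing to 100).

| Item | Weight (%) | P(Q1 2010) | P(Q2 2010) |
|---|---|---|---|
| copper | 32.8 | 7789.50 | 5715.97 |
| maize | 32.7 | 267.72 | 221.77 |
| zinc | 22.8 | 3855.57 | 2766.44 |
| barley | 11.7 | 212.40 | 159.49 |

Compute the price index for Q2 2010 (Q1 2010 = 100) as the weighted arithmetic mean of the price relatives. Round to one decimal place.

76.3

copper: 32.8 × (5715.97/7789.50) = 32.8 × 0.733804 = 24.0688
maize: 32.7 × (221.77/267.72) = 32.7 × 0.828365 = 27.0876
zinc: 22.8 × (2766.44/3855.57) = 22.8 × 0.717518 = 16.3594
barley: 11.7 × (159.49/212.40) = 11.7 × 0.750895 = 8.7855
Index = Σ wᵢ·(p₁ᵢ/p₀ᵢ) = 24.0688 + 27.0876 + 16.3594 + 8.7855 = 76.3012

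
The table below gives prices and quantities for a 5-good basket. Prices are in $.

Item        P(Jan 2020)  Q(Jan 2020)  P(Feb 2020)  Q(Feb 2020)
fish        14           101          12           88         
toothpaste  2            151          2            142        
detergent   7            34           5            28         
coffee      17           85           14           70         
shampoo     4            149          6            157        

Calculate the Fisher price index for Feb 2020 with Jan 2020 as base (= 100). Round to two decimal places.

Laspeyres component (base-period weights):
ΣP(Feb 2020)Q(Jan 2020) = 12×101 + 2×151 + 5×34 + 14×85 + 6×149 = 1212 + 302 + 170 + 1190 + 894 = 3768
ΣP(Jan 2020)Q(Jan 2020) = 14×101 + 2×151 + 7×34 + 17×85 + 4×149 = 1414 + 302 + 238 + 1445 + 596 = 3995
L = 3768 / 3995 × 100 = 94.3179
Paasche component (current-period weights):
ΣP(Feb 2020)Q(Feb 2020) = 12×88 + 2×142 + 5×28 + 14×70 + 6×157 = 1056 + 284 + 140 + 980 + 942 = 3402
ΣP(Jan 2020)Q(Feb 2020) = 14×88 + 2×142 + 7×28 + 17×70 + 4×157 = 1232 + 284 + 196 + 1190 + 628 = 3530
P = 3402 / 3530 × 100 = 96.3739
Fisher = √(L × P) = √(94.3179 × 96.3739) = 95.3404

95.34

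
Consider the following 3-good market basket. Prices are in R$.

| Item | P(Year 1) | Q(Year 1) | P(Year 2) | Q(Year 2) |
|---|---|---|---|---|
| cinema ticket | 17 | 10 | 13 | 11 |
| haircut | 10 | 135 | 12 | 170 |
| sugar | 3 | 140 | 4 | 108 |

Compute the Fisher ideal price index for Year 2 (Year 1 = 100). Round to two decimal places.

Laspeyres component (base-period weights):
ΣP(Year 2)Q(Year 1) = 13×10 + 12×135 + 4×140 = 130 + 1620 + 560 = 2310
ΣP(Year 1)Q(Year 1) = 17×10 + 10×135 + 3×140 = 170 + 1350 + 420 = 1940
L = 2310 / 1940 × 100 = 119.0722
Paasche component (current-period weights):
ΣP(Year 2)Q(Year 2) = 13×11 + 12×170 + 4×108 = 143 + 2040 + 432 = 2615
ΣP(Year 1)Q(Year 2) = 17×11 + 10×170 + 3×108 = 187 + 1700 + 324 = 2211
P = 2615 / 2211 × 100 = 118.2723
Fisher = √(L × P) = √(119.0722 × 118.2723) = 118.6715

118.67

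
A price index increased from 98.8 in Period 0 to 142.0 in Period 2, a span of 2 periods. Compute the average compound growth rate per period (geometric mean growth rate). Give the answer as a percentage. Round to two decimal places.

19.89%

Growth factor = (142.0/98.8)^(1/2) = (1.437247)^(1/2) = 1.198852
Growth rate = 1.198852 − 1 = 0.198852 = 19.8852%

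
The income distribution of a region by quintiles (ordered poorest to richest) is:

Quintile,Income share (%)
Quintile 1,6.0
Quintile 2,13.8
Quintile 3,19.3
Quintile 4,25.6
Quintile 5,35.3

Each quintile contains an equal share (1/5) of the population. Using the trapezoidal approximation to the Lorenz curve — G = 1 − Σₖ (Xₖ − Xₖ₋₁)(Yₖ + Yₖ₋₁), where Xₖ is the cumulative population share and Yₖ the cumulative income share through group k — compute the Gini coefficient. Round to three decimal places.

0.282

Cumulative income shares Yₖ: 0.0600, 0.1980, 0.3910, 0.6470, 1.0000
Σ (Xₖ−Xₖ₋₁)(Yₖ+Yₖ₋₁) = (1/5)(0.0600+0.0000) + (1/5)(0.1980+0.0600) + (1/5)(0.3910+0.1980) + (1/5)(0.6470+0.3910) + (1/5)(1.0000+0.6470)
  = 0.0120 + 0.0516 + 0.1178 + 0.2076 + 0.3294 = 0.7184
G = 1 − 0.7184 = 0.2816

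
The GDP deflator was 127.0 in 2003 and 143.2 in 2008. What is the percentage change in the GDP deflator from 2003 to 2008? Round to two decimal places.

Change = (143.2 − 127.0) / 127.0 × 100
       = 16.2 / 127.0 × 100 = 12.7559%

12.76%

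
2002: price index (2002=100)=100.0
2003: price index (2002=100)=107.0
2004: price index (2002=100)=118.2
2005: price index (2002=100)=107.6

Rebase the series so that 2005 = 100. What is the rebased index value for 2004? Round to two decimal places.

Rebased(2004) = 118.2 / 107.6 × 100 = 109.8513

109.85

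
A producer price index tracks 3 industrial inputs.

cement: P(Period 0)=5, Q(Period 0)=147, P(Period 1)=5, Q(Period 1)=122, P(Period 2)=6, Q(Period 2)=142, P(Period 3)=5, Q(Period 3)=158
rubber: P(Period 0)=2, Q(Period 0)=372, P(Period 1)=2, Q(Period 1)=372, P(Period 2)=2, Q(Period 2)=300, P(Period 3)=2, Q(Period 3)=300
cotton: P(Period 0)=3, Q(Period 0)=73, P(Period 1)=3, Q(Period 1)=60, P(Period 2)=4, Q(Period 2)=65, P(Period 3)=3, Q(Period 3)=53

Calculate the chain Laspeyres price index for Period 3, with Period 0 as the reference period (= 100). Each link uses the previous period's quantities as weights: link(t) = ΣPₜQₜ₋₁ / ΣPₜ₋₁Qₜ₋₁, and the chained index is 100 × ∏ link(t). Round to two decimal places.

Link Period 0→Period 1:
ΣP(Period 1)Q(Period 0) = 5×147 + 2×372 + 3×73 = 735 + 744 + 219 = 1698
ΣP(Period 0)Q(Period 0) = 5×147 + 2×372 + 3×73 = 735 + 744 + 219 = 1698
link = 1698/1698 = 1.000000
Link Period 1→Period 2:
ΣP(Period 2)Q(Period 1) = 6×122 + 2×372 + 4×60 = 732 + 744 + 240 = 1716
ΣP(Period 1)Q(Period 1) = 5×122 + 2×372 + 3×60 = 610 + 744 + 180 = 1534
link = 1716/1534 = 1.118644
Link Period 2→Period 3:
ΣP(Period 3)Q(Period 2) = 5×142 + 2×300 + 3×65 = 710 + 600 + 195 = 1505
ΣP(Period 2)Q(Period 2) = 6×142 + 2×300 + 4×65 = 852 + 600 + 260 = 1712
link = 1505/1712 = 0.879089
Chained index = 100 × 1.000000 × 1.118644 × 0.879089 = 98.3387

98.34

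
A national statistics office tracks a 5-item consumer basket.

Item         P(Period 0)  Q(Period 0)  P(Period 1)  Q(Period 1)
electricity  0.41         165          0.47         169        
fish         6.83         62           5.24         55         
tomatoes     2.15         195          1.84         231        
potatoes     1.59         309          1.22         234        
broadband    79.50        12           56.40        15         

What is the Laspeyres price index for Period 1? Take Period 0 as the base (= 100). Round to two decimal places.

77.05

Laspeyres price index uses base-period quantities as weights.
ΣP(Period 1)·Q(Period 0) = 0.47×165 + 5.24×62 + 1.84×195 + 1.22×309 + 56.40×12 = 77.55 + 324.88 + 358.8 + 376.98 + 676.8 = 1815.01
ΣP(Period 0)·Q(Period 0) = 0.41×165 + 6.83×62 + 2.15×195 + 1.59×309 + 79.50×12 = 67.65 + 423.46 + 419.25 + 491.31 + 954 = 2355.67
Index = 1815.01 / 2355.67 × 100 = 77.0486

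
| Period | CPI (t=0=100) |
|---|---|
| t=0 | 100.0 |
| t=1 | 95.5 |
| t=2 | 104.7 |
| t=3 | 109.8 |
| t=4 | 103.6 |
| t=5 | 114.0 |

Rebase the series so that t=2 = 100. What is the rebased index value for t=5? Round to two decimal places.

Rebased(t=5) = 114.0 / 104.7 × 100 = 108.8825

108.88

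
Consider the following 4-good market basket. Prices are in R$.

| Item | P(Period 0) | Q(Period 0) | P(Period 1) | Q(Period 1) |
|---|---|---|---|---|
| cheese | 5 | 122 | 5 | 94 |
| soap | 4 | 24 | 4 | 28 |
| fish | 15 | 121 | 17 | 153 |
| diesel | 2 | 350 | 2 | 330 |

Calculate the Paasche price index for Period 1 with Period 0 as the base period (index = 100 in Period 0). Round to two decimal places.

108.65

Paasche price index uses current-period quantities as weights.
ΣP(Period 1)·Q(Period 1) = 5×94 + 4×28 + 17×153 + 2×330 = 470 + 112 + 2601 + 660 = 3843
ΣP(Period 0)·Q(Period 1) = 5×94 + 4×28 + 15×153 + 2×330 = 470 + 112 + 2295 + 660 = 3537
Index = 3843 / 3537 × 100 = 108.6514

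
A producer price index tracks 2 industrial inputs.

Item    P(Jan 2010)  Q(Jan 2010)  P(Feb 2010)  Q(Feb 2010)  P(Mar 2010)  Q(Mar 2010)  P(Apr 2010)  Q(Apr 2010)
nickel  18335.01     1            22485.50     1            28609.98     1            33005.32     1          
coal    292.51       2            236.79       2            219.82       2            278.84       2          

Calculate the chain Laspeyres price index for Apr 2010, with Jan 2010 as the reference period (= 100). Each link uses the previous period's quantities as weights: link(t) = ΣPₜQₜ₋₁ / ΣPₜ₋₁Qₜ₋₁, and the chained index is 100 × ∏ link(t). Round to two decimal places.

177.39

Link Jan 2010→Feb 2010:
ΣP(Feb 2010)Q(Jan 2010) = 22485.50×1 + 236.79×2 = 22485.5 + 473.58 = 22959.08
ΣP(Jan 2010)Q(Jan 2010) = 18335.01×1 + 292.51×2 = 18335.01 + 585.02 = 18920.03
link = 22959.08/18920.03 = 1.213480
Link Feb 2010→Mar 2010:
ΣP(Mar 2010)Q(Feb 2010) = 28609.98×1 + 219.82×2 = 28609.98 + 439.64 = 29049.62
ΣP(Feb 2010)Q(Feb 2010) = 22485.50×1 + 236.79×2 = 22485.5 + 473.58 = 22959.08
link = 29049.62/22959.08 = 1.265278
Link Mar 2010→Apr 2010:
ΣP(Apr 2010)Q(Mar 2010) = 33005.32×1 + 278.84×2 = 33005.32 + 557.68 = 33563
ΣP(Mar 2010)Q(Mar 2010) = 28609.98×1 + 219.82×2 = 28609.98 + 439.64 = 29049.62
link = 33563/29049.62 = 1.155368
Chained index = 100 × 1.213480 × 1.265278 × 1.155368 = 177.3940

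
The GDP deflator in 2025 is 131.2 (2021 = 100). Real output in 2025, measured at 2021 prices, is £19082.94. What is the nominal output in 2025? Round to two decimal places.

25036.82

Nominal = Real × (Index/100) = 19082.94 × (131.2/100)
        = 19082.94 × 1.312 = 25036.8173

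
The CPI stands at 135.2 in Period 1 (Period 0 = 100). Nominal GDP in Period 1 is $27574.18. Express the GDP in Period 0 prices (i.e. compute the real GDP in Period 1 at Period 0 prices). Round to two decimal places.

20395.10

Real = Nominal ÷ (Index/100) = 27574.18 ÷ (135.2/100)
     = 27574.18 ÷ 1.352 = 20395.1036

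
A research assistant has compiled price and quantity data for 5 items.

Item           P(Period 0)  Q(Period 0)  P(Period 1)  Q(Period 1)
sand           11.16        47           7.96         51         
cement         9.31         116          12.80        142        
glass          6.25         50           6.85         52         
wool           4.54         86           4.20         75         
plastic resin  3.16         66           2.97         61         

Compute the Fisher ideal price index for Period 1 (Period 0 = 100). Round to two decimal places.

110.75

Laspeyres component (base-period weights):
ΣP(Period 1)Q(Period 0) = 7.96×47 + 12.80×116 + 6.85×50 + 4.20×86 + 2.97×66 = 374.12 + 1484.8 + 342.5 + 361.2 + 196.02 = 2758.64
ΣP(Period 0)Q(Period 0) = 11.16×47 + 9.31×116 + 6.25×50 + 4.54×86 + 3.16×66 = 524.52 + 1079.96 + 312.5 + 390.44 + 208.56 = 2515.98
L = 2758.64 / 2515.98 × 100 = 109.6448
Paasche component (current-period weights):
ΣP(Period 1)Q(Period 1) = 7.96×51 + 12.80×142 + 6.85×52 + 4.20×75 + 2.97×61 = 405.96 + 1817.6 + 356.2 + 315 + 181.17 = 3075.93
ΣP(Period 0)Q(Period 1) = 11.16×51 + 9.31×142 + 6.25×52 + 4.54×75 + 3.16×61 = 569.16 + 1322.02 + 325 + 340.5 + 192.76 = 2749.44
P = 3075.93 / 2749.44 × 100 = 111.8748
Fisher = √(L × P) = √(109.6448 × 111.8748) = 110.7542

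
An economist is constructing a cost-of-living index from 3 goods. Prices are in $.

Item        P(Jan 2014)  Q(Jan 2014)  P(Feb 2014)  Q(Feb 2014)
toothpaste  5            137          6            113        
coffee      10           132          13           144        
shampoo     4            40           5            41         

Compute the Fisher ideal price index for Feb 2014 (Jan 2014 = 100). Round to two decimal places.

Laspeyres component (base-period weights):
ΣP(Feb 2014)Q(Jan 2014) = 6×137 + 13×132 + 5×40 = 822 + 1716 + 200 = 2738
ΣP(Jan 2014)Q(Jan 2014) = 5×137 + 10×132 + 4×40 = 685 + 1320 + 160 = 2165
L = 2738 / 2165 × 100 = 126.4665
Paasche component (current-period weights):
ΣP(Feb 2014)Q(Feb 2014) = 6×113 + 13×144 + 5×41 = 678 + 1872 + 205 = 2755
ΣP(Jan 2014)Q(Feb 2014) = 5×113 + 10×144 + 4×41 = 565 + 1440 + 164 = 2169
P = 2755 / 2169 × 100 = 127.0171
Fisher = √(L × P) = √(126.4665 × 127.0171) = 126.7415

126.74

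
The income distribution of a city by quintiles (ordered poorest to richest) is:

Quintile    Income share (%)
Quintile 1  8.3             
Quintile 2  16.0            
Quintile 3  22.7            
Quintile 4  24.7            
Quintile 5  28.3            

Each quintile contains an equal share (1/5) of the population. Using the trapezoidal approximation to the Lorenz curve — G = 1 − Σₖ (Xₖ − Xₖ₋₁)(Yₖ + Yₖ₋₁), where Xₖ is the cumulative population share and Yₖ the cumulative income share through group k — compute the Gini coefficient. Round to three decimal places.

Cumulative income shares Yₖ: 0.0830, 0.2430, 0.4700, 0.7170, 1.0000
Σ (Xₖ−Xₖ₋₁)(Yₖ+Yₖ₋₁) = (1/5)(0.0830+0.0000) + (1/5)(0.2430+0.0830) + (1/5)(0.4700+0.2430) + (1/5)(0.7170+0.4700) + (1/5)(1.0000+0.7170)
  = 0.0166 + 0.0652 + 0.1426 + 0.2374 + 0.3434 = 0.8052
G = 1 − 0.8052 = 0.1948

0.195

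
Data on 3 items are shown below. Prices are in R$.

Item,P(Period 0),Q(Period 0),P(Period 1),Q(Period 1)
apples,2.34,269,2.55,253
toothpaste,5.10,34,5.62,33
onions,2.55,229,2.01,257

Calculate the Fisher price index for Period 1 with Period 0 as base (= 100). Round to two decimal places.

Laspeyres component (base-period weights):
ΣP(Period 1)Q(Period 0) = 2.55×269 + 5.62×34 + 2.01×229 = 685.95 + 191.08 + 460.29 = 1337.32
ΣP(Period 0)Q(Period 0) = 2.34×269 + 5.10×34 + 2.55×229 = 629.46 + 173.4 + 583.95 = 1386.81
L = 1337.32 / 1386.81 × 100 = 96.4314
Paasche component (current-period weights):
ΣP(Period 1)Q(Period 1) = 2.55×253 + 5.62×33 + 2.01×257 = 645.15 + 185.46 + 516.57 = 1347.18
ΣP(Period 0)Q(Period 1) = 2.34×253 + 5.10×33 + 2.55×257 = 592.02 + 168.3 + 655.35 = 1415.67
P = 1347.18 / 1415.67 × 100 = 95.1620
Fisher = √(L × P) = √(96.4314 × 95.1620) = 95.7946

95.79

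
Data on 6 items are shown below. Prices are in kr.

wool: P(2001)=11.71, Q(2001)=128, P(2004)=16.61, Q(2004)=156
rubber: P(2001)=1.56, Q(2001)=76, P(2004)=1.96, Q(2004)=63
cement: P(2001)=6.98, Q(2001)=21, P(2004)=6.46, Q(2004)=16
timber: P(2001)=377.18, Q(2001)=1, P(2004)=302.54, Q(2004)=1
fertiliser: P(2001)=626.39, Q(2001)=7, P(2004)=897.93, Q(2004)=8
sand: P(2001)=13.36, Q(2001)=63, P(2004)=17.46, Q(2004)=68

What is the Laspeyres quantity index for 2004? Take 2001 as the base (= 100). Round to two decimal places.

Laspeyres quantity index uses base-period prices as weights.
ΣP(2001)·Q(2004) = 11.71×156 + 1.56×63 + 6.98×16 + 377.18×1 + 626.39×8 + 13.36×68 = 1826.76 + 98.28 + 111.68 + 377.18 + 5011.12 + 908.48 = 8333.5
ΣP(2001)·Q(2001) = 11.71×128 + 1.56×76 + 6.98×21 + 377.18×1 + 626.39×7 + 13.36×63 = 1498.88 + 118.56 + 146.58 + 377.18 + 4384.73 + 841.68 = 7367.61
Index = 8333.5 / 7367.61 × 100 = 113.1100

113.11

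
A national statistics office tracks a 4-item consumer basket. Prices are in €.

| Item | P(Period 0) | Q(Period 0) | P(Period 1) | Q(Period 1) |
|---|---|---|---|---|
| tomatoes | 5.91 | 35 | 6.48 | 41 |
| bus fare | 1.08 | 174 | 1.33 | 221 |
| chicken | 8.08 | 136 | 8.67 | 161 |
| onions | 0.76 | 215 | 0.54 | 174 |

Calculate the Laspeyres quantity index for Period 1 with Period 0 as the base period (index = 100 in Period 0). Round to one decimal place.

115.5

Laspeyres quantity index uses base-period prices as weights.
ΣP(Period 0)·Q(Period 1) = 5.91×41 + 1.08×221 + 8.08×161 + 0.76×174 = 242.31 + 238.68 + 1300.88 + 132.24 = 1914.11
ΣP(Period 0)·Q(Period 0) = 5.91×35 + 1.08×174 + 8.08×136 + 0.76×215 = 206.85 + 187.92 + 1098.88 + 163.4 = 1657.05
Index = 1914.11 / 1657.05 × 100 = 115.5131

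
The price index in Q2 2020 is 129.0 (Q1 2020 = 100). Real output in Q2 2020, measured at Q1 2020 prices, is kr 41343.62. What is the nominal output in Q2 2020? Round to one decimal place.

Nominal = Real × (Index/100) = 41343.62 × (129.0/100)
        = 41343.62 × 1.290 = 53333.2698

53333.3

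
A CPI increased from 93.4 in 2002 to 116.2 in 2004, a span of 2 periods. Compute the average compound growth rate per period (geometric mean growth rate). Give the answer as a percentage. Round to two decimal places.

11.54%

Growth factor = (116.2/93.4)^(1/2) = (1.244111)^(1/2) = 1.115397
Growth rate = 1.115397 − 1 = 0.115397 = 11.5397%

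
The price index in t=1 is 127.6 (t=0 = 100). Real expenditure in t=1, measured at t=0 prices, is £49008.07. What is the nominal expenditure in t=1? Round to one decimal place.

Nominal = Real × (Index/100) = 49008.07 × (127.6/100)
        = 49008.07 × 1.276 = 62534.2973

62534.3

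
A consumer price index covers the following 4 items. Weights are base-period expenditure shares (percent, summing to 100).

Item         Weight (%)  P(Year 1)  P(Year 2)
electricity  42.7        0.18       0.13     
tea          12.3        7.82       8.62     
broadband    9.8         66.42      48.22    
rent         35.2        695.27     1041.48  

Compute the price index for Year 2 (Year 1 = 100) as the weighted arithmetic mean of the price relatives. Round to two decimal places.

104.24

electricity: 42.7 × (0.13/0.18) = 42.7 × 0.722222 = 30.8389
tea: 12.3 × (8.62/7.82) = 12.3 × 1.102302 = 13.5583
broadband: 9.8 × (48.22/66.42) = 9.8 × 0.725986 = 7.1147
rent: 35.2 × (1041.48/695.27) = 35.2 × 1.497950 = 52.7279
Index = Σ wᵢ·(p₁ᵢ/p₀ᵢ) = 30.8389 + 13.5583 + 7.1147 + 52.7279 = 104.2397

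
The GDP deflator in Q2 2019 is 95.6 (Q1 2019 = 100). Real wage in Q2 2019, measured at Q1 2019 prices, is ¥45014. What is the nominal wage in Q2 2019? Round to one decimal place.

Nominal = Real × (Index/100) = 45014 × (95.6/100)
        = 45014 × 0.956 = 43033.3840

43033.4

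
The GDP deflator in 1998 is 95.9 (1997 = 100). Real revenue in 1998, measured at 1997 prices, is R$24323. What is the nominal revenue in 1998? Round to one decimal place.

23325.8

Nominal = Real × (Index/100) = 24323 × (95.9/100)
        = 24323 × 0.959 = 23325.7570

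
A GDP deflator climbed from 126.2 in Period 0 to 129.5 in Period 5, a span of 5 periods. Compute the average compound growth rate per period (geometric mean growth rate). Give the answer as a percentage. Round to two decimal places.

Growth factor = (129.5/126.2)^(1/5) = (1.026149)^(1/5) = 1.005176
Growth rate = 1.005176 − 1 = 0.005176 = 0.5176%

0.52%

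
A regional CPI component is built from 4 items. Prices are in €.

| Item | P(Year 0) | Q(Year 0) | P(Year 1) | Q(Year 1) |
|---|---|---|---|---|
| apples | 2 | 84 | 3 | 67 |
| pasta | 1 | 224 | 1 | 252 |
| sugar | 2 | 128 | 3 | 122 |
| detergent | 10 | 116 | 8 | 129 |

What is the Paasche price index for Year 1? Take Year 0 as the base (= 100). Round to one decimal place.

96.4

Paasche price index uses current-period quantities as weights.
ΣP(Year 1)·Q(Year 1) = 3×67 + 1×252 + 3×122 + 8×129 = 201 + 252 + 366 + 1032 = 1851
ΣP(Year 0)·Q(Year 1) = 2×67 + 1×252 + 2×122 + 10×129 = 134 + 252 + 244 + 1290 = 1920
Index = 1851 / 1920 × 100 = 96.4062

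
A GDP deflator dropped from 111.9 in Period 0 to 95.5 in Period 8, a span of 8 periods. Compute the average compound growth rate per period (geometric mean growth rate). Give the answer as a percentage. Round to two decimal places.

-1.96%

Growth factor = (95.5/111.9)^(1/8) = (0.853441)^(1/8) = 0.980385
Growth rate = 0.980385 − 1 = -0.019615 = -1.9615%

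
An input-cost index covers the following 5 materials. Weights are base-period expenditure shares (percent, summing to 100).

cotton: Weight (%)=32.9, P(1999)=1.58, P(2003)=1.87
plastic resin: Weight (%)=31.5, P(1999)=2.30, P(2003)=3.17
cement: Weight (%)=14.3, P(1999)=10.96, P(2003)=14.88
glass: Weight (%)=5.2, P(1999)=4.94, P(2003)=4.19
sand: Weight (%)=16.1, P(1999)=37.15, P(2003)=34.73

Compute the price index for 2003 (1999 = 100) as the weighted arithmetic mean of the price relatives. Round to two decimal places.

121.23

cotton: 32.9 × (1.87/1.58) = 32.9 × 1.183544 = 38.9386
plastic resin: 31.5 × (3.17/2.30) = 31.5 × 1.378261 = 43.4152
cement: 14.3 × (14.88/10.96) = 14.3 × 1.357664 = 19.4146
glass: 5.2 × (4.19/4.94) = 5.2 × 0.848178 = 4.4105
sand: 16.1 × (34.73/37.15) = 16.1 × 0.934859 = 15.0512
Index = Σ wᵢ·(p₁ᵢ/p₀ᵢ) = 38.9386 + 43.4152 + 19.4146 + 4.4105 + 15.0512 = 121.2302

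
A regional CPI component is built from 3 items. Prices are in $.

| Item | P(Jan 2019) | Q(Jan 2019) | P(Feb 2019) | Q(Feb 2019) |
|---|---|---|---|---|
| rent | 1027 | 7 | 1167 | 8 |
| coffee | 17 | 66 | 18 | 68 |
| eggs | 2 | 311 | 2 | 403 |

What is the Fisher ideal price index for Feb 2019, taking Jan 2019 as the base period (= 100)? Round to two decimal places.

Laspeyres component (base-period weights):
ΣP(Feb 2019)Q(Jan 2019) = 1167×7 + 18×66 + 2×311 = 8169 + 1188 + 622 = 9979
ΣP(Jan 2019)Q(Jan 2019) = 1027×7 + 17×66 + 2×311 = 7189 + 1122 + 622 = 8933
L = 9979 / 8933 × 100 = 111.7094
Paasche component (current-period weights):
ΣP(Feb 2019)Q(Feb 2019) = 1167×8 + 18×68 + 2×403 = 9336 + 1224 + 806 = 11366
ΣP(Jan 2019)Q(Feb 2019) = 1027×8 + 17×68 + 2×403 = 8216 + 1156 + 806 = 10178
P = 11366 / 10178 × 100 = 111.6722
Fisher = √(L × P) = √(111.7094 × 111.6722) = 111.6908

111.69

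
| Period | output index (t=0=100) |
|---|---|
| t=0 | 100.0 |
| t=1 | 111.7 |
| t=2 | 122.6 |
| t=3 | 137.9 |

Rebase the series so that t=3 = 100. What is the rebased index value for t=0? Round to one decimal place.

Rebased(t=0) = 100.0 / 137.9 × 100 = 72.5163

72.5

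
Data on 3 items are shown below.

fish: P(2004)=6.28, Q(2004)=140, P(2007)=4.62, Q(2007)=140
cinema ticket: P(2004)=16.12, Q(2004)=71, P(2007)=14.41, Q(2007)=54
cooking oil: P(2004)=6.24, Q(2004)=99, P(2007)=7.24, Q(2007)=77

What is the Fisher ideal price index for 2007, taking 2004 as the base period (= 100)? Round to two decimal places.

Laspeyres component (base-period weights):
ΣP(2007)Q(2004) = 4.62×140 + 14.41×71 + 7.24×99 = 646.8 + 1023.11 + 716.76 = 2386.67
ΣP(2004)Q(2004) = 6.28×140 + 16.12×71 + 6.24×99 = 879.2 + 1144.52 + 617.76 = 2641.48
L = 2386.67 / 2641.48 × 100 = 90.3535
Paasche component (current-period weights):
ΣP(2007)Q(2007) = 4.62×140 + 14.41×54 + 7.24×77 = 646.8 + 778.14 + 557.48 = 1982.42
ΣP(2004)Q(2007) = 6.28×140 + 16.12×54 + 6.24×77 = 879.2 + 870.48 + 480.48 = 2230.16
P = 1982.42 / 2230.16 × 100 = 88.8914
Fisher = √(L × P) = √(90.3535 × 88.8914) = 89.6195

89.62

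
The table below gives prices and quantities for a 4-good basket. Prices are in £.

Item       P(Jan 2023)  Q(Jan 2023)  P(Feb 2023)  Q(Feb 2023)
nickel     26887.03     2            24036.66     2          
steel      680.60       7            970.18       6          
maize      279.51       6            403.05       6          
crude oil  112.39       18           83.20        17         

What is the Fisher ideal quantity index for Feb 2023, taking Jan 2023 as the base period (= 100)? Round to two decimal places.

Laspeyres component (base-period weights):
ΣP(Jan 2023)Q(Feb 2023) = 26887.03×2 + 680.60×6 + 279.51×6 + 112.39×17 = 53774.06 + 4083.6 + 1677.06 + 1910.63 = 61445.35
ΣP(Jan 2023)Q(Jan 2023) = 26887.03×2 + 680.60×7 + 279.51×6 + 112.39×18 = 53774.06 + 4764.2 + 1677.06 + 2023.02 = 62238.34
L = 61445.35 / 62238.34 × 100 = 98.7259
Paasche component (current-period weights):
ΣP(Feb 2023)Q(Feb 2023) = 24036.66×2 + 970.18×6 + 403.05×6 + 83.20×17 = 48073.32 + 5821.08 + 2418.3 + 1414.4 = 57727.1
ΣP(Feb 2023)Q(Jan 2023) = 24036.66×2 + 970.18×7 + 403.05×6 + 83.20×18 = 48073.32 + 6791.26 + 2418.3 + 1497.6 = 58780.48
P = 57727.1 / 58780.48 × 100 = 98.2079
Fisher = √(L × P) = √(98.7259 × 98.2079) = 98.4666

98.47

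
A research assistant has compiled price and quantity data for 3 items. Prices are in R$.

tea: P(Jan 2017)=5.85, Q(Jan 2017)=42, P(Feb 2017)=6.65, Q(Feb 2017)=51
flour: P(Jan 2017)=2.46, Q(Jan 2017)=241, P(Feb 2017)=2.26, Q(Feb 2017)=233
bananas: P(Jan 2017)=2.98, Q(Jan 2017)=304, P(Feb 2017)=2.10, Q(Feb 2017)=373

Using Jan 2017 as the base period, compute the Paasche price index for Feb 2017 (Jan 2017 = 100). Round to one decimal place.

Paasche price index uses current-period quantities as weights.
ΣP(Feb 2017)·Q(Feb 2017) = 6.65×51 + 2.26×233 + 2.10×373 = 339.15 + 526.58 + 783.3 = 1649.03
ΣP(Jan 2017)·Q(Feb 2017) = 5.85×51 + 2.46×233 + 2.98×373 = 298.35 + 573.18 + 1111.54 = 1983.07
Index = 1649.03 / 1983.07 × 100 = 83.1554

83.2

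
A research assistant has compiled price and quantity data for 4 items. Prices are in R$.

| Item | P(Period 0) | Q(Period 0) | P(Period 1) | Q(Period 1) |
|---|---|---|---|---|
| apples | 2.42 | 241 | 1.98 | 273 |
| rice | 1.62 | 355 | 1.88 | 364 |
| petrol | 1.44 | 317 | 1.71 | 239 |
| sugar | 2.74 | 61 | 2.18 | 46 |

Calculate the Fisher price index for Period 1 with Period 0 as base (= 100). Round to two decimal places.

Laspeyres component (base-period weights):
ΣP(Period 1)Q(Period 0) = 1.98×241 + 1.88×355 + 1.71×317 + 2.18×61 = 477.18 + 667.4 + 542.07 + 132.98 = 1819.63
ΣP(Period 0)Q(Period 0) = 2.42×241 + 1.62×355 + 1.44×317 + 2.74×61 = 583.22 + 575.1 + 456.48 + 167.14 = 1781.94
L = 1819.63 / 1781.94 × 100 = 102.1151
Paasche component (current-period weights):
ΣP(Period 1)Q(Period 1) = 1.98×273 + 1.88×364 + 1.71×239 + 2.18×46 = 540.54 + 684.32 + 408.69 + 100.28 = 1733.83
ΣP(Period 0)Q(Period 1) = 2.42×273 + 1.62×364 + 1.44×239 + 2.74×46 = 660.66 + 589.68 + 344.16 + 126.04 = 1720.54
P = 1733.83 / 1720.54 × 100 = 100.7724
Fisher = √(L × P) = √(102.1151 × 100.7724) = 101.4415

101.44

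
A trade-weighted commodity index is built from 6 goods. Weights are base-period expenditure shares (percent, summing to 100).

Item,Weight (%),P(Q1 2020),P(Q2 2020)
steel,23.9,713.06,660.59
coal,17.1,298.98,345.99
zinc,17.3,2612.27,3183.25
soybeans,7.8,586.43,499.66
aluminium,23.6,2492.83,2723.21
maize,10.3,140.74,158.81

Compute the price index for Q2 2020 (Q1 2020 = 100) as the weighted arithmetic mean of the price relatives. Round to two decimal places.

steel: 23.9 × (660.59/713.06) = 23.9 × 0.926416 = 22.1413
coal: 17.1 × (345.99/298.98) = 17.1 × 1.157235 = 19.7887
zinc: 17.3 × (3183.25/2612.27) = 17.3 × 1.218576 = 21.0814
soybeans: 7.8 × (499.66/586.43) = 7.8 × 0.852037 = 6.6459
aluminium: 23.6 × (2723.21/2492.83) = 23.6 × 1.092417 = 25.7810
maize: 10.3 × (158.81/140.74) = 10.3 × 1.128393 = 11.6224
Index = Σ wᵢ·(p₁ᵢ/p₀ᵢ) = 22.1413 + 19.7887 + 21.0814 + 6.6459 + 25.7810 + 11.6224 = 107.0608

107.06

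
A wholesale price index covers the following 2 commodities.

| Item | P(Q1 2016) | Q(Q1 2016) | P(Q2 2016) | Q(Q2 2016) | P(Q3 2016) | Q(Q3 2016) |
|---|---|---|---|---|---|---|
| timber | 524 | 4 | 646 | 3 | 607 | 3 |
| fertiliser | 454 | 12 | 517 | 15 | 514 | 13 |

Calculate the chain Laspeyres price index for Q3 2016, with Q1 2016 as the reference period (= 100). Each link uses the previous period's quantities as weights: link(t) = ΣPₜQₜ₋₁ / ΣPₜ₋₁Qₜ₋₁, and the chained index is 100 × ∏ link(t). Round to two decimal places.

114.54

Link Q1 2016→Q2 2016:
ΣP(Q2 2016)Q(Q1 2016) = 646×4 + 517×12 = 2584 + 6204 = 8788
ΣP(Q1 2016)Q(Q1 2016) = 524×4 + 454×12 = 2096 + 5448 = 7544
link = 8788/7544 = 1.164899
Link Q2 2016→Q3 2016:
ΣP(Q3 2016)Q(Q2 2016) = 607×3 + 514×15 = 1821 + 7710 = 9531
ΣP(Q2 2016)Q(Q2 2016) = 646×3 + 517×15 = 1938 + 7755 = 9693
link = 9531/9693 = 0.983287
Chained index = 100 × 1.164899 × 0.983287 = 114.5430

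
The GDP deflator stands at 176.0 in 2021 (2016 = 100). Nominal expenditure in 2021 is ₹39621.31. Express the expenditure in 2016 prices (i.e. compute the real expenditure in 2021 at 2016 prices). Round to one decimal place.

22512.1

Real = Nominal ÷ (Index/100) = 39621.31 ÷ (176.0/100)
     = 39621.31 ÷ 1.760 = 22512.1080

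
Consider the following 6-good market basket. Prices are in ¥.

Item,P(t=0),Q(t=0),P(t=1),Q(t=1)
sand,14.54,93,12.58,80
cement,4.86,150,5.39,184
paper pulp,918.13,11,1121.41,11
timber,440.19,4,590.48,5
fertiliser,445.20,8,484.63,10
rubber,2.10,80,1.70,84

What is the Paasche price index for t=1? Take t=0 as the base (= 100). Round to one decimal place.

Paasche price index uses current-period quantities as weights.
ΣP(t=1)·Q(t=1) = 12.58×80 + 5.39×184 + 1121.41×11 + 590.48×5 + 484.63×10 + 1.70×84 = 1006.4 + 991.76 + 12335.51 + 2952.4 + 4846.3 + 142.8 = 22275.17
ΣP(t=0)·Q(t=1) = 14.54×80 + 4.86×184 + 918.13×11 + 440.19×5 + 445.20×10 + 2.10×84 = 1163.2 + 894.24 + 10099.43 + 2200.95 + 4452 + 176.4 = 18986.22
Index = 22275.17 / 18986.22 × 100 = 117.3228

117.3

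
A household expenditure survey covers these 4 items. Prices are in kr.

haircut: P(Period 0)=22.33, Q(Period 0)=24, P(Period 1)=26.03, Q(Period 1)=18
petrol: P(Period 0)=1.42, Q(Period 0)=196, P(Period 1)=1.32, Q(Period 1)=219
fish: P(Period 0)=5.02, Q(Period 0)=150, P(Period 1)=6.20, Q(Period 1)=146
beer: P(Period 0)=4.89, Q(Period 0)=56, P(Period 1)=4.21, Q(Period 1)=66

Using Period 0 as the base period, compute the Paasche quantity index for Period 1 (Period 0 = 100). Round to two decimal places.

94.70

Paasche quantity index uses current-period prices as weights.
ΣP(Period 1)·Q(Period 1) = 26.03×18 + 1.32×219 + 6.20×146 + 4.21×66 = 468.54 + 289.08 + 905.2 + 277.86 = 1940.68
ΣP(Period 1)·Q(Period 0) = 26.03×24 + 1.32×196 + 6.20×150 + 4.21×56 = 624.72 + 258.72 + 930 + 235.76 = 2049.2
Index = 1940.68 / 2049.2 × 100 = 94.7043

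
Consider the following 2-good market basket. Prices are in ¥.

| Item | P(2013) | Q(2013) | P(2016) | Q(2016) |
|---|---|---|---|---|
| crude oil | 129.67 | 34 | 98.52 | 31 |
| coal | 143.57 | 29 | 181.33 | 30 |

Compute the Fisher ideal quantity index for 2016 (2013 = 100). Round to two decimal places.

97.90

Laspeyres component (base-period weights):
ΣP(2013)Q(2016) = 129.67×31 + 143.57×30 = 4019.77 + 4307.1 = 8326.87
ΣP(2013)Q(2013) = 129.67×34 + 143.57×29 = 4408.78 + 4163.53 = 8572.31
L = 8326.87 / 8572.31 × 100 = 97.1368
Paasche component (current-period weights):
ΣP(2016)Q(2016) = 98.52×31 + 181.33×30 = 3054.12 + 5439.9 = 8494.02
ΣP(2016)Q(2013) = 98.52×34 + 181.33×29 = 3349.68 + 5258.57 = 8608.25
P = 8494.02 / 8608.25 × 100 = 98.6730
Fisher = √(L × P) = √(97.1368 × 98.6730) = 97.9019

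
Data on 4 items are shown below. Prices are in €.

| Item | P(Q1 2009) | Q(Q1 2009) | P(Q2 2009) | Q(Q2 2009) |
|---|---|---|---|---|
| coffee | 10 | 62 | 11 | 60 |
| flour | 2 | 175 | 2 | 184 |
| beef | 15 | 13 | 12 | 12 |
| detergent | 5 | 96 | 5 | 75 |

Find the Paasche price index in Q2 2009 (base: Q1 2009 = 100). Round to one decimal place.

Paasche price index uses current-period quantities as weights.
ΣP(Q2 2009)·Q(Q2 2009) = 11×60 + 2×184 + 12×12 + 5×75 = 660 + 368 + 144 + 375 = 1547
ΣP(Q1 2009)·Q(Q2 2009) = 10×60 + 2×184 + 15×12 + 5×75 = 600 + 368 + 180 + 375 = 1523
Index = 1547 / 1523 × 100 = 101.5758

101.6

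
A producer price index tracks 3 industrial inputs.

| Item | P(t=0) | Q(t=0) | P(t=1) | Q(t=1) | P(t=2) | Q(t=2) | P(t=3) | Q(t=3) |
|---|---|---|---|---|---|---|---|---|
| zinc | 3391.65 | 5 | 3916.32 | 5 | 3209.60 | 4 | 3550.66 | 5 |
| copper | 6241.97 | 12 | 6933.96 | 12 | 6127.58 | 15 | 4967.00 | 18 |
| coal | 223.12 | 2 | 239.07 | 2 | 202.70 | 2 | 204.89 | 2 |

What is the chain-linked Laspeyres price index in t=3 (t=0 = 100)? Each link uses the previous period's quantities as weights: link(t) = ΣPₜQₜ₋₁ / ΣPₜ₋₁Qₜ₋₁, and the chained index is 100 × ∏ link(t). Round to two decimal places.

Link t=0→t=1:
ΣP(t=1)Q(t=0) = 3916.32×5 + 6933.96×12 + 239.07×2 = 19581.6 + 83207.52 + 478.14 = 103267.26
ΣP(t=0)Q(t=0) = 3391.65×5 + 6241.97×12 + 223.12×2 = 16958.25 + 74903.64 + 446.24 = 92308.13
link = 103267.26/92308.13 = 1.118723
Link t=1→t=2:
ΣP(t=2)Q(t=1) = 3209.60×5 + 6127.58×12 + 202.70×2 = 16048 + 73530.96 + 405.4 = 89984.36
ΣP(t=1)Q(t=1) = 3916.32×5 + 6933.96×12 + 239.07×2 = 19581.6 + 83207.52 + 478.14 = 103267.26
link = 89984.36/103267.26 = 0.871374
Link t=2→t=3:
ΣP(t=3)Q(t=2) = 3550.66×4 + 4967.00×15 + 204.89×2 = 14202.64 + 74505 + 409.78 = 89117.42
ΣP(t=2)Q(t=2) = 3209.60×4 + 6127.58×15 + 202.70×2 = 12838.4 + 91913.7 + 405.4 = 105157.5
link = 89117.42/105157.5 = 0.847466
Chained index = 100 × 1.118723 × 0.871374 × 0.847466 = 82.6132

82.61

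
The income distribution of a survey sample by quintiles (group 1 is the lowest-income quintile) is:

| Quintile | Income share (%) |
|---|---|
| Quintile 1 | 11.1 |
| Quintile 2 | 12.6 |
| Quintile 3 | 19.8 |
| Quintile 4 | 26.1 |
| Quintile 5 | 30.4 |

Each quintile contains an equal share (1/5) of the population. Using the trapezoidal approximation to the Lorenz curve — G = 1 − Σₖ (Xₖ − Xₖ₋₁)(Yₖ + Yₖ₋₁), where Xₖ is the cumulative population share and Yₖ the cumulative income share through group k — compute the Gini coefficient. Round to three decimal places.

Cumulative income shares Yₖ: 0.1110, 0.2370, 0.4350, 0.6960, 1.0000
Σ (Xₖ−Xₖ₋₁)(Yₖ+Yₖ₋₁) = (1/5)(0.1110+0.0000) + (1/5)(0.2370+0.1110) + (1/5)(0.4350+0.2370) + (1/5)(0.6960+0.4350) + (1/5)(1.0000+0.6960)
  = 0.0222 + 0.0696 + 0.1344 + 0.2262 + 0.3392 = 0.7916
G = 1 − 0.7916 = 0.2084

0.208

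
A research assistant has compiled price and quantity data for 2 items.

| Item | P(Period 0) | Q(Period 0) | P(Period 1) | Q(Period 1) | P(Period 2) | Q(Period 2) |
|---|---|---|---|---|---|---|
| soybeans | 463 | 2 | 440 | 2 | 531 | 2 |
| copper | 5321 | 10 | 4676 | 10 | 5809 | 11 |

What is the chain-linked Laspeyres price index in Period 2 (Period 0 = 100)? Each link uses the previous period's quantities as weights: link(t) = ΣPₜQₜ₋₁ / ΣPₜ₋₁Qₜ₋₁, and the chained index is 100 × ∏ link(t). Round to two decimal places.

109.27

Link Period 0→Period 1:
ΣP(Period 1)Q(Period 0) = 440×2 + 4676×10 = 880 + 46760 = 47640
ΣP(Period 0)Q(Period 0) = 463×2 + 5321×10 = 926 + 53210 = 54136
link = 47640/54136 = 0.880006
Link Period 1→Period 2:
ΣP(Period 2)Q(Period 1) = 531×2 + 5809×10 = 1062 + 58090 = 59152
ΣP(Period 1)Q(Period 1) = 440×2 + 4676×10 = 880 + 46760 = 47640
link = 59152/47640 = 1.241646
Chained index = 100 × 0.880006 × 1.241646 = 109.2656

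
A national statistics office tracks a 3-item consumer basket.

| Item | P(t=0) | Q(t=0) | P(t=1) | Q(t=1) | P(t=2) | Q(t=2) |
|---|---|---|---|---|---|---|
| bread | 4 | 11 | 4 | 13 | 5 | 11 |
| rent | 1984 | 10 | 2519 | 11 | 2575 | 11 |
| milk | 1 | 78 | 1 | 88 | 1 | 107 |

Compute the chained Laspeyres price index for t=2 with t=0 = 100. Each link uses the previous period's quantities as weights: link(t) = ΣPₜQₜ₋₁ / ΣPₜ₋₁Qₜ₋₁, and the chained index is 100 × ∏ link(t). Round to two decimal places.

129.66

Link t=0→t=1:
ΣP(t=1)Q(t=0) = 4×11 + 2519×10 + 1×78 = 44 + 25190 + 78 = 25312
ΣP(t=0)Q(t=0) = 4×11 + 1984×10 + 1×78 = 44 + 19840 + 78 = 19962
link = 25312/19962 = 1.268009
Link t=1→t=2:
ΣP(t=2)Q(t=1) = 5×13 + 2575×11 + 1×88 = 65 + 28325 + 88 = 28478
ΣP(t=1)Q(t=1) = 4×13 + 2519×11 + 1×88 = 52 + 27709 + 88 = 27849
link = 28478/27849 = 1.022586
Chained index = 100 × 1.268009 × 1.022586 = 129.6649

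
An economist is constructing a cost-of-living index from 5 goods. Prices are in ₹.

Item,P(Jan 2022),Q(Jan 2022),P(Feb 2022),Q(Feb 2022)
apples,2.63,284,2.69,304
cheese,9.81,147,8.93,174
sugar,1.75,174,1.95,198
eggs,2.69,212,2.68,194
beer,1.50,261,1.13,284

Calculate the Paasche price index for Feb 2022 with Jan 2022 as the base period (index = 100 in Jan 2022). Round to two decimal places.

Paasche price index uses current-period quantities as weights.
ΣP(Feb 2022)·Q(Feb 2022) = 2.69×304 + 8.93×174 + 1.95×198 + 2.68×194 + 1.13×284 = 817.76 + 1553.82 + 386.1 + 519.92 + 320.92 = 3598.52
ΣP(Jan 2022)·Q(Feb 2022) = 2.63×304 + 9.81×174 + 1.75×198 + 2.69×194 + 1.50×284 = 799.52 + 1706.94 + 346.5 + 521.86 + 426 = 3800.82
Index = 3598.52 / 3800.82 × 100 = 94.6775

94.68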